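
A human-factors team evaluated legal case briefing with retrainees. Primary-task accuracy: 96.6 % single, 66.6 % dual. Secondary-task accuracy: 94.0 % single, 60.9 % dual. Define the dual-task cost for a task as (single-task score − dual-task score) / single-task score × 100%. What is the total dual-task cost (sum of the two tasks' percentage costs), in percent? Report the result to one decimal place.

66.3

Primary cost = (96.6 − 66.6) / 96.6 × 100% = 31.0559%.
Secondary cost = (94.0 − 60.9) / 94.0 × 100% = 35.2128%.
Total = 31.0559% + 35.2128% = 66.2687% ≈ 66.3%.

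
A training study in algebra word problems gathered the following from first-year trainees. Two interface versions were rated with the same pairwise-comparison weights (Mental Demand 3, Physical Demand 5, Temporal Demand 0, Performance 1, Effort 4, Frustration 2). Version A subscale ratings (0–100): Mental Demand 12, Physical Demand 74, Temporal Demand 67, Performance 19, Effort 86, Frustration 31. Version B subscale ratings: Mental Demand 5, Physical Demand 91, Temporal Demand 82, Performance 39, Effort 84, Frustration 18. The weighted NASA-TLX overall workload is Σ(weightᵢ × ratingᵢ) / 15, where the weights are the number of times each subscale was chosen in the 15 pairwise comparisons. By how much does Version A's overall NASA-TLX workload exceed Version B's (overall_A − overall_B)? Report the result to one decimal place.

Version A weighted sum = 3·12 + 5·74 + 0·67 + 1·19 + 4·86 + 2·31 = 36 + 370 + 0 + 19 + 344 + 62 = 831; overall_A = 831/15 = 55.4000.
Version B weighted sum = 3·5 + 5·91 + 0·82 + 1·39 + 4·84 + 2·18 = 15 + 455 + 0 + 39 + 336 + 36 = 881; overall_B = 881/15 = 58.7333.
Difference = 55.4000 − 58.7333 = -3.3333 ≈ -3.3.

-3.3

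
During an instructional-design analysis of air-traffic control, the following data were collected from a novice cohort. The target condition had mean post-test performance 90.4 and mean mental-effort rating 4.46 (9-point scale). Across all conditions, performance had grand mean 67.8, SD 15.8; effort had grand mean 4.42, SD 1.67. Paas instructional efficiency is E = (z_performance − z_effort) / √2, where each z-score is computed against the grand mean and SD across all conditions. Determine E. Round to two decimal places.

z_performance = (90.4 − 67.8) / 15.8 = 22.6000 / 15.8 = 1.4304.
z_effort = (4.46 − 4.42) / 1.67 = 0.0400 / 1.67 = 0.0240.
z_P − z_E = 1.4304 − 0.0240 = 1.4064.
E = 1.4064 / √2 = 1.4064 / 1.41421 = 0.9945 ≈ 0.99.

0.99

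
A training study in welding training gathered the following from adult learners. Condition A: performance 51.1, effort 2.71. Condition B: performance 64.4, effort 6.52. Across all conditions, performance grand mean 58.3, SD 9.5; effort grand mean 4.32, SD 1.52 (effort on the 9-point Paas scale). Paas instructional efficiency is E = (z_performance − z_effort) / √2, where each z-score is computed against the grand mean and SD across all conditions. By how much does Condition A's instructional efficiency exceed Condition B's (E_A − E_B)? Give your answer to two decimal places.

Condition A: z_P = (51.1 − 58.3)/9.5 = -0.7579; z_E = (2.71 − 4.32)/1.52 = -1.0592; E_A = (-0.7579 − (-1.0592))/√2 = 0.2131.
Condition B: z_P = (64.4 − 58.3)/9.5 = 0.6421; z_E = (6.52 − 4.32)/1.52 = 1.4474; E_B = (0.6421 − 1.4474)/√2 = -0.5694.
E_A − E_B = 0.2131 − (-0.5694) = 0.7825 ≈ 0.78.

0.78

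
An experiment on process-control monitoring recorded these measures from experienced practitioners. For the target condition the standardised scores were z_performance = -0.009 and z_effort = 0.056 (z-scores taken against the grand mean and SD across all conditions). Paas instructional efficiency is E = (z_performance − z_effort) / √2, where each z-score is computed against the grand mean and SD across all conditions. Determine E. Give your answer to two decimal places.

z_P − z_E = -0.009 − 0.056 = -0.0650.
E = -0.0650 / √2 = -0.0650 / 1.41421 = -0.0460 ≈ -0.05.

-0.05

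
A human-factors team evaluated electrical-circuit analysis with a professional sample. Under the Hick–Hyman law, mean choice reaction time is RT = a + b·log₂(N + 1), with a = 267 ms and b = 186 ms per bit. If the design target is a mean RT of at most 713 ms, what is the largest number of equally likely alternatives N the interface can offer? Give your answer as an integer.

Set 267 + 186·log₂(N + 1) ≤ 713.
log₂(N + 1) ≤ (713 − 267) / 186 = 2.3978.
N + 1 ≤ 2^2.3978 = 5.2700.
N ≤ 4.2700, so the largest integer N is 4.

4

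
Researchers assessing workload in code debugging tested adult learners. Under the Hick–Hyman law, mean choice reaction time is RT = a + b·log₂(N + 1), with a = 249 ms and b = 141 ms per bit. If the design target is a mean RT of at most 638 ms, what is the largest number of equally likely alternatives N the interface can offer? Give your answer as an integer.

5

Set 249 + 141·log₂(N + 1) ≤ 638.
log₂(N + 1) ≤ (638 − 249) / 141 = 2.7589.
N + 1 ≤ 2^2.7589 = 6.7688.
N ≤ 5.7688, so the largest integer N is 5.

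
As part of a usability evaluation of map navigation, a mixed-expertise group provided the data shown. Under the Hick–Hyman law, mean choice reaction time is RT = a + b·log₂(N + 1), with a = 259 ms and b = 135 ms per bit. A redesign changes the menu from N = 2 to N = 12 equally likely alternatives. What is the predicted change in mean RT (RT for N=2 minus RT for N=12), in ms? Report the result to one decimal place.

-285.6

RT(2) = 259 + 135·log₂(3) = 259 + 135·1.5850 = 472.9750 ms.
RT(12) = 259 + 135·log₂(13) = 259 + 135·3.7004 = 758.5540 ms.
Difference = 472.9750 − 758.5540 = -285.5790 ≈ -285.6 ms.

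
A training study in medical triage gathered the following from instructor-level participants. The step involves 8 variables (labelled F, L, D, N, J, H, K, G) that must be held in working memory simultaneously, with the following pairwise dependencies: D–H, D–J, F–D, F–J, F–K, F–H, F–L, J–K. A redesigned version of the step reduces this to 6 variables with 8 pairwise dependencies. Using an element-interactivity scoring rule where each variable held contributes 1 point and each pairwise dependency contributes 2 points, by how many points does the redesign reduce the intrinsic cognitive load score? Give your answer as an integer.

2

Original: 8 × 1 + 8 × 2 = 8 + 16 = 24.
Redesigned: 6 × 1 + 8 × 2 = 6 + 16 = 22.
Reduction = 24 − 22 = 2.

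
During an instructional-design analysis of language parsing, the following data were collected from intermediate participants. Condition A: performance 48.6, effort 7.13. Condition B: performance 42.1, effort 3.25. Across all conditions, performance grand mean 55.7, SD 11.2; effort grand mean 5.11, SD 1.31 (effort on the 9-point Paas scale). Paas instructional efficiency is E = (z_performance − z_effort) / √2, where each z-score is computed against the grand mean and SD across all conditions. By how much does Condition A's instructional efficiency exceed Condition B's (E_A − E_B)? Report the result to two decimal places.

Condition A: z_P = (48.6 − 55.7)/11.2 = -0.6339; z_E = (7.13 − 5.11)/1.31 = 1.5420; E_A = (-0.6339 − 1.5420)/√2 = -1.5386.
Condition B: z_P = (42.1 − 55.7)/11.2 = -1.2143; z_E = (3.25 − 5.11)/1.31 = -1.4198; E_B = (-1.2143 − (-1.4198))/√2 = 0.1453.
E_A − E_B = -1.5386 − 0.1453 = -1.6839 ≈ -1.68.

-1.68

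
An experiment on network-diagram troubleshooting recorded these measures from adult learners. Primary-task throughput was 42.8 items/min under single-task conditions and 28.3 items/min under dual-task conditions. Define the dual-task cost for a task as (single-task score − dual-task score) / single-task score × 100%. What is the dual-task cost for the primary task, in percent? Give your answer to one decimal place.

Cost = (42.8 − 28.3) / 42.8 × 100%
     = 14.5000 / 42.8 × 100% = 33.8785%.
≈ 33.9%.

33.9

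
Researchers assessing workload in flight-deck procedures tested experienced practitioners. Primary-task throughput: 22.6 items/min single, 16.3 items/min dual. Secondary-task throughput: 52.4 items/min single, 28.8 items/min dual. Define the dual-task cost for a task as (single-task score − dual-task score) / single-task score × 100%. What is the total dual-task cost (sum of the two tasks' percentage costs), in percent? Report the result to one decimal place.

Primary cost = (22.6 − 16.3) / 22.6 × 100% = 27.8761%.
Secondary cost = (52.4 − 28.8) / 52.4 × 100% = 45.0382%.
Total = 27.8761% + 45.0382% = 72.9143% ≈ 72.9%.

72.9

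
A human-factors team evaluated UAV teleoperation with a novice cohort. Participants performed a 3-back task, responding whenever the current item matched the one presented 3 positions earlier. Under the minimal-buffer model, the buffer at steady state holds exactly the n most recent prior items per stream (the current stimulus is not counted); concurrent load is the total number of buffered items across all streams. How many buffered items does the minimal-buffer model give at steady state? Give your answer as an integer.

The buffer holds the 3 most recent prior items.
Steady-state concurrent load = 3 items.

3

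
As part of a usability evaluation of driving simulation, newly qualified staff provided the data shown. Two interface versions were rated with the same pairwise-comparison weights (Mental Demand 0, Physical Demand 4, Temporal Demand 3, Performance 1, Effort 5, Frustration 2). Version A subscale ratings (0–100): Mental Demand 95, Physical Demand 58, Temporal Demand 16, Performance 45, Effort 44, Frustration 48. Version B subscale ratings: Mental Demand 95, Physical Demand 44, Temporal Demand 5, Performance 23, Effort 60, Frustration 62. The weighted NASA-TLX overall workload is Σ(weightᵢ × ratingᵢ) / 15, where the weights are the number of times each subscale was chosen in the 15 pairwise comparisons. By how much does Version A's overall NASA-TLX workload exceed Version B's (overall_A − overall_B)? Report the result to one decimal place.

Version A weighted sum = 0·95 + 4·58 + 3·16 + 1·45 + 5·44 + 2·48 = 0 + 232 + 48 + 45 + 220 + 96 = 641; overall_A = 641/15 = 42.7333.
Version B weighted sum = 0·95 + 4·44 + 3·5 + 1·23 + 5·60 + 2·62 = 0 + 176 + 15 + 23 + 300 + 124 = 638; overall_B = 638/15 = 42.5333.
Difference = 42.7333 − 42.5333 = 0.2000 ≈ 0.2.

0.2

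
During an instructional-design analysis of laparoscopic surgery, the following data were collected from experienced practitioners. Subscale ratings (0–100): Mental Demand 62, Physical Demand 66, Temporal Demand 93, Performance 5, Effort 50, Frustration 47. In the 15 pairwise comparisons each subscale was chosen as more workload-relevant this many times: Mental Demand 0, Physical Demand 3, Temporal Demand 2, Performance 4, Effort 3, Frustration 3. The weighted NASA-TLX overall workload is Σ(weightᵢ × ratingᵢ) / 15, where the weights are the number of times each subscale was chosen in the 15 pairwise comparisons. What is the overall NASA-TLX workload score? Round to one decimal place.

The tallies are the weights (they sum to 15).
Weighted sum = 0·62 + 3·66 + 2·93 + 4·5 + 3·50 + 3·47
            = 0 + 198 + 186 + 20 + 150 + 141 = 695.
Overall workload = 695 / 15 = 46.3333 ≈ 46.3.

46.3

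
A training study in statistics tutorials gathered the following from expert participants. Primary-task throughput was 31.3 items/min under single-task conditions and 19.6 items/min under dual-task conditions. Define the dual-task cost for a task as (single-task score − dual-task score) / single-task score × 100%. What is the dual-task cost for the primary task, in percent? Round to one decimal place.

Cost = (31.3 − 19.6) / 31.3 × 100%
     = 11.7000 / 31.3 × 100% = 37.3802%.
≈ 37.4%.

37.4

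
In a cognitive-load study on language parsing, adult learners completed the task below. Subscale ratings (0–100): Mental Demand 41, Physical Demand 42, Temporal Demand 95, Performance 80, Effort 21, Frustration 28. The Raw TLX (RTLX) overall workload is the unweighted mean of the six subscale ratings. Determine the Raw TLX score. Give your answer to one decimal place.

51.2

Sum of ratings = 41 + 42 + 95 + 80 + 21 + 28 = 307.
RTLX = 307 / 6 = 51.1667 ≈ 51.2.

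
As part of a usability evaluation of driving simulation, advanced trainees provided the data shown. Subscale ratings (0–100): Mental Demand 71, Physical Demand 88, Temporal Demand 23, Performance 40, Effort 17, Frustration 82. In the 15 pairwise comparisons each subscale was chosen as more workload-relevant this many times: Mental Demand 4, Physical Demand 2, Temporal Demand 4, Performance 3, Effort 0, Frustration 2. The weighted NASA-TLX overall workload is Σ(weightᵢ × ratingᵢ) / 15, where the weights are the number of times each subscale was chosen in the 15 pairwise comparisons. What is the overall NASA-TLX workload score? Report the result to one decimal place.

The tallies are the weights (they sum to 15).
Weighted sum = 4·71 + 2·88 + 4·23 + 3·40 + 0·17 + 2·82
            = 284 + 176 + 92 + 120 + 0 + 164 = 836.
Overall workload = 836 / 15 = 55.7333 ≈ 55.7.

55.7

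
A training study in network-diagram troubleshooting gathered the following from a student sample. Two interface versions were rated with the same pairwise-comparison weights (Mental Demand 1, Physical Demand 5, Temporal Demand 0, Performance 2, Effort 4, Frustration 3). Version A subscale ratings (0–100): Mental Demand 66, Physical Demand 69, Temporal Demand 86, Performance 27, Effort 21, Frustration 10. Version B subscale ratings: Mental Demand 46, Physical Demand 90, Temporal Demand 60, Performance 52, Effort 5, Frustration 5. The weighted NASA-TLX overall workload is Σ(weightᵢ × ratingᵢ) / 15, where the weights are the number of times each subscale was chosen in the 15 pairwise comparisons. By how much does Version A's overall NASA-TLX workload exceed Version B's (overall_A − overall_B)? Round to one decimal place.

-3.7

Version A weighted sum = 1·66 + 5·69 + 0·86 + 2·27 + 4·21 + 3·10 = 66 + 345 + 0 + 54 + 84 + 30 = 579; overall_A = 579/15 = 38.6000.
Version B weighted sum = 1·46 + 5·90 + 0·60 + 2·52 + 4·5 + 3·5 = 46 + 450 + 0 + 104 + 20 + 15 = 635; overall_B = 635/15 = 42.3333.
Difference = 38.6000 − 42.3333 = -3.7333 ≈ -3.7.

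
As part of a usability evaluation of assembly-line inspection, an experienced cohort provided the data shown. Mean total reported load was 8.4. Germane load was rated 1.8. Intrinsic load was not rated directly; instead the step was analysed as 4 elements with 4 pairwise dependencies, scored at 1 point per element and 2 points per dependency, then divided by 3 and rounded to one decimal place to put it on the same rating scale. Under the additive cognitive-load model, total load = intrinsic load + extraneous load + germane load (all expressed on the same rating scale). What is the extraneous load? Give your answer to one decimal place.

Intrinsic (element-interactivity): (4 × 1 + 4 × 2) / 3 = 12 / 3 = 4.0000 → 4.0.
extraneous load = total − intrinsic − germane
             = 8.4 − 4.0 − 1.8 = 2.6.

2.6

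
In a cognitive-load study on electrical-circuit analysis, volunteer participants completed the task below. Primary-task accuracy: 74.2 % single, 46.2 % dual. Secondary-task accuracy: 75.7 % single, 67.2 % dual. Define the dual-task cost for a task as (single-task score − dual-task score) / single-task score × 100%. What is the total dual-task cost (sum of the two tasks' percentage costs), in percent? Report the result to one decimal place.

49.0

Primary cost = (74.2 − 46.2) / 74.2 × 100% = 37.7358%.
Secondary cost = (75.7 − 67.2) / 75.7 × 100% = 11.2285%.
Total = 37.7358% + 11.2285% = 48.9643% ≈ 49.0%.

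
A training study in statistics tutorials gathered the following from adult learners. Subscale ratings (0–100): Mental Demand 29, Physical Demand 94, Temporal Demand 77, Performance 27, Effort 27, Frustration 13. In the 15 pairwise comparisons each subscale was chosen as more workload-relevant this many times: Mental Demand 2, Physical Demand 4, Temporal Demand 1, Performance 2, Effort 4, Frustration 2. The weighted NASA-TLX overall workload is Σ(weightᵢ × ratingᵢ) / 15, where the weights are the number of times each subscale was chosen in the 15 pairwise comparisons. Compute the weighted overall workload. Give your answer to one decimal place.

46.6

The tallies are the weights (they sum to 15).
Weighted sum = 2·29 + 4·94 + 1·77 + 2·27 + 4·27 + 2·13
            = 58 + 376 + 77 + 54 + 108 + 26 = 699.
Overall workload = 699 / 15 = 46.6000 ≈ 46.6.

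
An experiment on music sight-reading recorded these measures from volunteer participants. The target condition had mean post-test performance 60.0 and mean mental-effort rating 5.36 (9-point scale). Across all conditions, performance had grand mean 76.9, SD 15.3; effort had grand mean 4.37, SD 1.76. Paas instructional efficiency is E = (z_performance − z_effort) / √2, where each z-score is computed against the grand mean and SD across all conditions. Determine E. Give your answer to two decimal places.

z_performance = (60.0 − 76.9) / 15.3 = -16.9000 / 15.3 = -1.1046.
z_effort = (5.36 − 4.37) / 1.76 = 0.9900 / 1.76 = 0.5625.
z_P − z_E = -1.1046 − 0.5625 = -1.6671.
E = -1.6671 / √2 = -1.6671 / 1.41421 = -1.1788 ≈ -1.18.

-1.18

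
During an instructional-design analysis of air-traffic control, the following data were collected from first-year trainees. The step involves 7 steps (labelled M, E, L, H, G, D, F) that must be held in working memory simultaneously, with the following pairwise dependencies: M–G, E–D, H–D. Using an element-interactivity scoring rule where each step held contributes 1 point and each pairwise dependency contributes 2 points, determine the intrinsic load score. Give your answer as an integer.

13

Count of steps held simultaneously: 7.
Count of pairwise dependencies listed: 3.
Element contribution: 7 × 1 = 7.
Interaction contribution: 3 × 2 = 6.
Intrinsic load = 7 + 6 = 13.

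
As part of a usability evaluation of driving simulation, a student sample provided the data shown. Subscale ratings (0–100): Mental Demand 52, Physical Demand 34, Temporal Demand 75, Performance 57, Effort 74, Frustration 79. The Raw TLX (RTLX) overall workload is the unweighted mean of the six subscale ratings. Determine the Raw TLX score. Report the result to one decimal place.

61.8

Sum of ratings = 52 + 34 + 75 + 57 + 74 + 79 = 371.
RTLX = 371 / 6 = 61.8333 ≈ 61.8.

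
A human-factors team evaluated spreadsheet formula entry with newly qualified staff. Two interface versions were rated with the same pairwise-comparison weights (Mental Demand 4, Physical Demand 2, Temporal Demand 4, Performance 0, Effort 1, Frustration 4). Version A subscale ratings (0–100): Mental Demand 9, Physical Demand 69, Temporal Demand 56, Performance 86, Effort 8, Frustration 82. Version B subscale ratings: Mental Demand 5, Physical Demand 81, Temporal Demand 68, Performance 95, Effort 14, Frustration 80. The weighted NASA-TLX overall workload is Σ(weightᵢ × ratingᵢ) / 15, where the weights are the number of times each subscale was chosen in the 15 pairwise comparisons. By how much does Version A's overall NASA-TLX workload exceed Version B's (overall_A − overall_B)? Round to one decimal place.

-3.6

Version A weighted sum = 4·9 + 2·69 + 4·56 + 0·86 + 1·8 + 4·82 = 36 + 138 + 224 + 0 + 8 + 328 = 734; overall_A = 734/15 = 48.9333.
Version B weighted sum = 4·5 + 2·81 + 4·68 + 0·95 + 1·14 + 4·80 = 20 + 162 + 272 + 0 + 14 + 320 = 788; overall_B = 788/15 = 52.5333.
Difference = 48.9333 − 52.5333 = -3.6000 ≈ -3.6.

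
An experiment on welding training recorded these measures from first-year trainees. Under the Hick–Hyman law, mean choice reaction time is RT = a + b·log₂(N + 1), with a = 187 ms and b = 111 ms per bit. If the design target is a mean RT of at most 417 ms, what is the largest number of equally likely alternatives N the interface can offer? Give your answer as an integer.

3

Set 187 + 111·log₂(N + 1) ≤ 417.
log₂(N + 1) ≤ (417 − 187) / 111 = 2.0721.
N + 1 ≤ 2^2.0721 = 4.2050.
N ≤ 3.2050, so the largest integer N is 3.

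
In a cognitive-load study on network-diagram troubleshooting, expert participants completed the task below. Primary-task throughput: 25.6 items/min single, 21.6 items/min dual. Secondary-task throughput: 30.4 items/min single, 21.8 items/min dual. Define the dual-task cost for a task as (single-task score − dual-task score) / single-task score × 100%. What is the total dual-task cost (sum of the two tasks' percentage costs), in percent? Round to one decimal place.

43.9

Primary cost = (25.6 − 21.6) / 25.6 × 100% = 15.6250%.
Secondary cost = (30.4 − 21.8) / 30.4 × 100% = 28.2895%.
Total = 15.6250% + 28.2895% = 43.9145% ≈ 43.9%.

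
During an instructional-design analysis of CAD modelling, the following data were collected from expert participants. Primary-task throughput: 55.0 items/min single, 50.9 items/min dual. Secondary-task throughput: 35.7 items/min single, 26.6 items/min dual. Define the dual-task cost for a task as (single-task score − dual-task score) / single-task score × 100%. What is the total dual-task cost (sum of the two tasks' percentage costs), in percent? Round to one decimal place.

Primary cost = (55.0 − 50.9) / 55.0 × 100% = 7.4545%.
Secondary cost = (35.7 − 26.6) / 35.7 × 100% = 25.4902%.
Total = 7.4545% + 25.4902% = 32.9447% ≈ 32.9%.

32.9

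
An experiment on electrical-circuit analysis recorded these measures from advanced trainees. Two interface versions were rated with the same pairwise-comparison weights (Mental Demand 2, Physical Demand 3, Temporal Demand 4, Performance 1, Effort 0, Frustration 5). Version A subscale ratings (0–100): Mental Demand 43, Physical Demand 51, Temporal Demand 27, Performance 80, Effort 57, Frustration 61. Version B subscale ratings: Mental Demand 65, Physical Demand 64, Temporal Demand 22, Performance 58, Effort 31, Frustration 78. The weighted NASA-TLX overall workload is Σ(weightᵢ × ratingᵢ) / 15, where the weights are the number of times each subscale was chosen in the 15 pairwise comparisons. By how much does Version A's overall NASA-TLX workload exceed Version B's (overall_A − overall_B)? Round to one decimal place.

-8.4

Version A weighted sum = 2·43 + 3·51 + 4·27 + 1·80 + 0·57 + 5·61 = 86 + 153 + 108 + 80 + 0 + 305 = 732; overall_A = 732/15 = 48.8000.
Version B weighted sum = 2·65 + 3·64 + 4·22 + 1·58 + 0·31 + 5·78 = 130 + 192 + 88 + 58 + 0 + 390 = 858; overall_B = 858/15 = 57.2000.
Difference = 48.8000 − 57.2000 = -8.4000 ≈ -8.4.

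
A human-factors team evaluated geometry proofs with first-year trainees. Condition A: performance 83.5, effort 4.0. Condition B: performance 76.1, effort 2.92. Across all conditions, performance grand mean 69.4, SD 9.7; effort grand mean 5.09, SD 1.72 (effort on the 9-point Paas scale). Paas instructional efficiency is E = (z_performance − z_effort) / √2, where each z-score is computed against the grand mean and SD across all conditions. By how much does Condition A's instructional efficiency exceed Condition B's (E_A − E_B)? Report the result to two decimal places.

Condition A: z_P = (83.5 − 69.4)/9.7 = 1.4536; z_E = (4.0 − 5.09)/1.72 = -0.6337; E_A = (1.4536 − (-0.6337))/√2 = 1.4759.
Condition B: z_P = (76.1 − 69.4)/9.7 = 0.6907; z_E = (2.92 − 5.09)/1.72 = -1.2616; E_B = (0.6907 − (-1.2616))/√2 = 1.3805.
E_A − E_B = 1.4759 − 1.3805 = 0.0954 ≈ 0.10.

0.10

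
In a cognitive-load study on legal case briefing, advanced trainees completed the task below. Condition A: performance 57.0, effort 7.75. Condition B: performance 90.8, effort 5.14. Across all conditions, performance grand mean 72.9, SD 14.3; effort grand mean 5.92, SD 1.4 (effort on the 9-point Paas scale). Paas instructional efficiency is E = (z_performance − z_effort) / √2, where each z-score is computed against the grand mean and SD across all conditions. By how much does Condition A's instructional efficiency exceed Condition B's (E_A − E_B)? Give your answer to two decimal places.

Condition A: z_P = (57.0 − 72.9)/14.3 = -1.1119; z_E = (7.75 − 5.92)/1.4 = 1.3071; E_A = (-1.1119 − 1.3071)/√2 = -1.7105.
Condition B: z_P = (90.8 − 72.9)/14.3 = 1.2517; z_E = (5.14 − 5.92)/1.4 = -0.5571; E_B = (1.2517 − (-0.5571))/√2 = 1.2790.
E_A − E_B = -1.7105 − 1.2790 = -2.9895 ≈ -2.99.

-2.99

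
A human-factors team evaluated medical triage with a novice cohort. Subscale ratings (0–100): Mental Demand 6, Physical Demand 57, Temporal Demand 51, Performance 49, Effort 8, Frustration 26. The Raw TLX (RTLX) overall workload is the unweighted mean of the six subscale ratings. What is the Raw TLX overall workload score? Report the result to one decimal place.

Sum of ratings = 6 + 57 + 51 + 49 + 8 + 26 = 197.
RTLX = 197 / 6 = 32.8333 ≈ 32.8.

32.8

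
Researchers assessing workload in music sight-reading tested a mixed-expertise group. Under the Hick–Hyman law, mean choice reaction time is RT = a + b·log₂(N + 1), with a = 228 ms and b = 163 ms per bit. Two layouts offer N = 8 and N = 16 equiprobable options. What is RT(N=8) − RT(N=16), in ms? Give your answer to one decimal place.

RT(8) = 228 + 163·log₂(9) = 228 + 163·3.1699 = 744.6937 ms.
RT(16) = 228 + 163·log₂(17) = 228 + 163·4.0875 = 894.2625 ms.
Difference = 744.6937 − 894.2625 = -149.5688 ≈ -149.6 ms.

-149.6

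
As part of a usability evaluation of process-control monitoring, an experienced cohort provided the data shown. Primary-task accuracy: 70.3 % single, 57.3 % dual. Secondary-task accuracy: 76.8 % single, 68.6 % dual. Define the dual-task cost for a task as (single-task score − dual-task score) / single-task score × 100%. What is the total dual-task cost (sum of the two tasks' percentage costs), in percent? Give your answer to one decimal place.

29.2

Primary cost = (70.3 − 57.3) / 70.3 × 100% = 18.4922%.
Secondary cost = (76.8 − 68.6) / 76.8 × 100% = 10.6771%.
Total = 18.4922% + 10.6771% = 29.1693% ≈ 29.2%.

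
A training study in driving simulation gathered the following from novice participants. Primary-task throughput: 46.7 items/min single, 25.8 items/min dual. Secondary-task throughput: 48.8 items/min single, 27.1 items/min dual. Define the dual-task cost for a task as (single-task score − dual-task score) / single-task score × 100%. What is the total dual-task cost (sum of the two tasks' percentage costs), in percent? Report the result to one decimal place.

89.2

Primary cost = (46.7 − 25.8) / 46.7 × 100% = 44.7537%.
Secondary cost = (48.8 − 27.1) / 48.8 × 100% = 44.4672%.
Total = 44.7537% + 44.4672% = 89.2209% ≈ 89.2%.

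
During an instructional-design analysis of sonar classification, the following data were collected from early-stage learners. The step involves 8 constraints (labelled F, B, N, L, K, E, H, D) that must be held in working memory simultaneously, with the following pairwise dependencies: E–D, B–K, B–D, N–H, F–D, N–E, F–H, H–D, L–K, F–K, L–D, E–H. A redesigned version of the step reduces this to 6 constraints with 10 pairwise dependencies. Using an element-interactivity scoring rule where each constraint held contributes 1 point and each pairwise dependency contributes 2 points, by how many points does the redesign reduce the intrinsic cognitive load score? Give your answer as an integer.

6

Original: 8 × 1 + 12 × 2 = 8 + 24 = 32.
Redesigned: 6 × 1 + 10 × 2 = 6 + 20 = 26.
Reduction = 32 − 26 = 6.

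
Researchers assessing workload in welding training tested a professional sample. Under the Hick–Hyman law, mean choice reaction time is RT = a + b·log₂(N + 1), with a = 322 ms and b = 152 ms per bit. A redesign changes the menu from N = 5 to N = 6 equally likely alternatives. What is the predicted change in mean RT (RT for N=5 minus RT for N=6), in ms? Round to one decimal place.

RT(5) = 322 + 152·log₂(6) = 322 + 152·2.5850 = 714.9200 ms.
RT(6) = 322 + 152·log₂(7) = 322 + 152·2.8074 = 748.7248 ms.
Difference = 714.9200 − 748.7248 = -33.8048 ≈ -33.8 ms.

-33.8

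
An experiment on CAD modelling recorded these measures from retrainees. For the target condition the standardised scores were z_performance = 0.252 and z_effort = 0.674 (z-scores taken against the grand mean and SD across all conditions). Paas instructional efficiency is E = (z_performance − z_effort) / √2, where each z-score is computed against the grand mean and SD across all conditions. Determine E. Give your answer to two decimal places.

-0.30

z_P − z_E = 0.252 − 0.674 = -0.4220.
E = -0.4220 / √2 = -0.4220 / 1.41421 = -0.2984 ≈ -0.30.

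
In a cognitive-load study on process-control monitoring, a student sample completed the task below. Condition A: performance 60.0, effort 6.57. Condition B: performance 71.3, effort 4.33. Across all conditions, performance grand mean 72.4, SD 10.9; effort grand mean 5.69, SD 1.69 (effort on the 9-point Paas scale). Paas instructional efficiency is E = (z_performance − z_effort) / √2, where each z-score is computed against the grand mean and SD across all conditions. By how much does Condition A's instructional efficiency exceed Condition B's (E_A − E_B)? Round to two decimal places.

Condition A: z_P = (60.0 − 72.4)/10.9 = -1.1376; z_E = (6.57 − 5.69)/1.69 = 0.5207; E_A = (-1.1376 − 0.5207)/√2 = -1.1726.
Condition B: z_P = (71.3 − 72.4)/10.9 = -0.1009; z_E = (4.33 − 5.69)/1.69 = -0.8047; E_B = (-0.1009 − (-0.8047))/√2 = 0.4977.
E_A − E_B = -1.1726 − 0.4977 = -1.6703 ≈ -1.67.

-1.67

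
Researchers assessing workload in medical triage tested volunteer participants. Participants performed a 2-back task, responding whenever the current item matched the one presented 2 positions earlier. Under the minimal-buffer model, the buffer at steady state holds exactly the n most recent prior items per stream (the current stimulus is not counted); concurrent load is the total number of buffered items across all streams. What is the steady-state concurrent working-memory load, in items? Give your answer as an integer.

The buffer holds the 2 most recent prior items.
Steady-state concurrent load = 2 items.

2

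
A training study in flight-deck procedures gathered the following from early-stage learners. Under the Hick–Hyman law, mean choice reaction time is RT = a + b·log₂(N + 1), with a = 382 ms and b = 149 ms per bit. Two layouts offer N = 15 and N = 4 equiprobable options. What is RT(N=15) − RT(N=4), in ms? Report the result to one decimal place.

RT(15) = 382 + 149·log₂(16) = 382 + 149·4.0000 = 978.0000 ms.
RT(4) = 382 + 149·log₂(5) = 382 + 149·2.3219 = 727.9631 ms.
Difference = 978.0000 − 727.9631 = 250.0369 ≈ 250.0 ms.

250.0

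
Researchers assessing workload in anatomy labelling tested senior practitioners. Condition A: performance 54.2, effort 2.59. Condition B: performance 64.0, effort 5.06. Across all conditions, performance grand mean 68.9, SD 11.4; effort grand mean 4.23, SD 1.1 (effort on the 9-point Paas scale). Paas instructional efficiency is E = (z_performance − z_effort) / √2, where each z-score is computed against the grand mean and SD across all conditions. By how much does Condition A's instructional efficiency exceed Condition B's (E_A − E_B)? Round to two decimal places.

Condition A: z_P = (54.2 − 68.9)/11.4 = -1.2895; z_E = (2.59 − 4.23)/1.1 = -1.4909; E_A = (-1.2895 − (-1.4909))/√2 = 0.1424.
Condition B: z_P = (64.0 − 68.9)/11.4 = -0.4298; z_E = (5.06 − 4.23)/1.1 = 0.7545; E_B = (-0.4298 − 0.7545)/√2 = -0.8374.
E_A − E_B = 0.1424 − (-0.8374) = 0.9798 ≈ 0.98.

0.98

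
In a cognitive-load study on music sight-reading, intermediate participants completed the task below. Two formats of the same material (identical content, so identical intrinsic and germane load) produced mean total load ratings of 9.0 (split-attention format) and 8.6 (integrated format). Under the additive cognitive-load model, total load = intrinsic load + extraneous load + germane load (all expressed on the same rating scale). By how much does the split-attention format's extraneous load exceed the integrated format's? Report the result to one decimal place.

Intrinsic and germane load are equal across formats, so the difference in total load equals the difference in extraneous load.
Extraneous-load difference = 9.0 − 8.6 = 0.4.

0.4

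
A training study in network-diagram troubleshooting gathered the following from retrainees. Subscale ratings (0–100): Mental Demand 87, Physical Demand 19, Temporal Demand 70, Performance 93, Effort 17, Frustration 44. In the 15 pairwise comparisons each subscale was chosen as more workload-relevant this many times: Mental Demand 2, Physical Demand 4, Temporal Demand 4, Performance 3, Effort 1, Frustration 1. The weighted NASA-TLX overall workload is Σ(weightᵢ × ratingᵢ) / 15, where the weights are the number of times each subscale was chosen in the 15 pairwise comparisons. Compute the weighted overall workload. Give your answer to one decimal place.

The tallies are the weights (they sum to 15).
Weighted sum = 2·87 + 4·19 + 4·70 + 3·93 + 1·17 + 1·44
            = 174 + 76 + 280 + 279 + 17 + 44 = 870.
Overall workload = 870 / 15 = 58.0000 ≈ 58.0.

58.0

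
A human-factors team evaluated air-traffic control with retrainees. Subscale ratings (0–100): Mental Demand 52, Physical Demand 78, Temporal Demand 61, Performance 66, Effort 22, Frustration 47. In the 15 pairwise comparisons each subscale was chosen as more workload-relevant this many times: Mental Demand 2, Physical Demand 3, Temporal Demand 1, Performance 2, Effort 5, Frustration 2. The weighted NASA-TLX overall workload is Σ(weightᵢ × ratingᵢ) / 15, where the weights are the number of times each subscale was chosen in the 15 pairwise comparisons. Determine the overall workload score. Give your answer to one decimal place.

The tallies are the weights (they sum to 15).
Weighted sum = 2·52 + 3·78 + 1·61 + 2·66 + 5·22 + 2·47
            = 104 + 234 + 61 + 132 + 110 + 94 = 735.
Overall workload = 735 / 15 = 49.0000 ≈ 49.0.

49.0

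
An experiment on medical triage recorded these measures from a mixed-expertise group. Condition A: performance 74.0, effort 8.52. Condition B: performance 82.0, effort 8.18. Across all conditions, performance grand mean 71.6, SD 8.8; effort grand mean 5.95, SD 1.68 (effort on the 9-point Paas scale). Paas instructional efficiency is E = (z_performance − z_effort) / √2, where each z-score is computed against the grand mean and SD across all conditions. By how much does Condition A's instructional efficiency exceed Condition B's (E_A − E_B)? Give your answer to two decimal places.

Condition A: z_P = (74.0 − 71.6)/8.8 = 0.2727; z_E = (8.52 − 5.95)/1.68 = 1.5298; E_A = (0.2727 − 1.5298)/√2 = -0.8889.
Condition B: z_P = (82.0 − 71.6)/8.8 = 1.1818; z_E = (8.18 − 5.95)/1.68 = 1.3274; E_B = (1.1818 − 1.3274)/√2 = -0.1030.
E_A − E_B = -0.8889 − (-0.1030) = -0.7859 ≈ -0.79.

-0.79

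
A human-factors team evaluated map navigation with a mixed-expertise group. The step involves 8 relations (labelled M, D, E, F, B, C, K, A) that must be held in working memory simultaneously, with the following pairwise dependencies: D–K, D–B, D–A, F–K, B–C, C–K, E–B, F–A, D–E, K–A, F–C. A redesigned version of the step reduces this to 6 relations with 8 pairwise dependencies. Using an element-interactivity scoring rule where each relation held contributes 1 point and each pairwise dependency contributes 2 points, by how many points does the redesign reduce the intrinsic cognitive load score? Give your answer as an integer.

Original: 8 × 1 + 11 × 2 = 8 + 22 = 30.
Redesigned: 6 × 1 + 8 × 2 = 6 + 16 = 22.
Reduction = 30 − 22 = 8.

8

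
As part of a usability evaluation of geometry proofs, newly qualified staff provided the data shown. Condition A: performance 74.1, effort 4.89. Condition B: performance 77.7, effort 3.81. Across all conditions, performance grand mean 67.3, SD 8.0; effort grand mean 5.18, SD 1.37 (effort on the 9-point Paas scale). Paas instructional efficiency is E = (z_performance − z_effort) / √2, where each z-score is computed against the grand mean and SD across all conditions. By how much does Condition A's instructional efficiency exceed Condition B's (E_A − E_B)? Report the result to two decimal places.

-0.88

Condition A: z_P = (74.1 − 67.3)/8.0 = 0.8500; z_E = (4.89 − 5.18)/1.37 = -0.2117; E_A = (0.8500 − (-0.2117))/√2 = 0.7507.
Condition B: z_P = (77.7 − 67.3)/8.0 = 1.3000; z_E = (3.81 − 5.18)/1.37 = -1.0000; E_B = (1.3000 − (-1.0000))/√2 = 1.6263.
E_A − E_B = 0.7507 − 1.6263 = -0.8756 ≈ -0.88.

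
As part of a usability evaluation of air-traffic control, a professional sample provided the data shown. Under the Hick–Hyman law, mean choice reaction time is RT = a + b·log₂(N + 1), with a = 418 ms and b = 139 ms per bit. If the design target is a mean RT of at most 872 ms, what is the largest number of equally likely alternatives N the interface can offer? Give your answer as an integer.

8

Set 418 + 139·log₂(N + 1) ≤ 872.
log₂(N + 1) ≤ (872 − 418) / 139 = 3.2662.
N + 1 ≤ 2^3.2662 = 9.6211.
N ≤ 8.6211, so the largest integer N is 8.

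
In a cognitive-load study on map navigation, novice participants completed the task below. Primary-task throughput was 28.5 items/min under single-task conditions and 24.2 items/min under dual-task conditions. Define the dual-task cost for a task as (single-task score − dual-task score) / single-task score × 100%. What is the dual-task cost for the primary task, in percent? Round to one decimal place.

Cost = (28.5 − 24.2) / 28.5 × 100%
     = 4.3000 / 28.5 × 100% = 15.0877%.
≈ 15.1%.

15.1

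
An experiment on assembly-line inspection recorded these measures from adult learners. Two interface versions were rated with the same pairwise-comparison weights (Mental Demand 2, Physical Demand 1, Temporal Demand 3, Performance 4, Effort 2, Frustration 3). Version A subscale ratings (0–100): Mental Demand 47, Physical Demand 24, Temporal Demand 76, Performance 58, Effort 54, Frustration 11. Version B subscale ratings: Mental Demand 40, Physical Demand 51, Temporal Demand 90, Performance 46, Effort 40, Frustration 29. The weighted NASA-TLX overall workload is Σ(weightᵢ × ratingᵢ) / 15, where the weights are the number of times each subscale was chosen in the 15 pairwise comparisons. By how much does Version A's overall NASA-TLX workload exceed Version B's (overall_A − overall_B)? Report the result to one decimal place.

Version A weighted sum = 2·47 + 1·24 + 3·76 + 4·58 + 2·54 + 3·11 = 94 + 24 + 228 + 232 + 108 + 33 = 719; overall_A = 719/15 = 47.9333.
Version B weighted sum = 2·40 + 1·51 + 3·90 + 4·46 + 2·40 + 3·29 = 80 + 51 + 270 + 184 + 80 + 87 = 752; overall_B = 752/15 = 50.1333.
Difference = 47.9333 − 50.1333 = -2.2000 ≈ -2.2.

-2.2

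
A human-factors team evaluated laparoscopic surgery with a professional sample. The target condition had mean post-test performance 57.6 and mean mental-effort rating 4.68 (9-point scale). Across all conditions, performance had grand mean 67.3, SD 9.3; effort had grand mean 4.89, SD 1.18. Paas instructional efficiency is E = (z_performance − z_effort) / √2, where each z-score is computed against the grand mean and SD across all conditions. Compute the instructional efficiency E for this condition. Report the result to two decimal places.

-0.61

z_performance = (57.6 − 67.3) / 9.3 = -9.7000 / 9.3 = -1.0430.
z_effort = (4.68 − 4.89) / 1.18 = -0.2100 / 1.18 = -0.1780.
z_P − z_E = -1.0430 − (-0.1780) = -0.8650.
E = -0.8650 / √2 = -0.8650 / 1.41421 = -0.6116 ≈ -0.61.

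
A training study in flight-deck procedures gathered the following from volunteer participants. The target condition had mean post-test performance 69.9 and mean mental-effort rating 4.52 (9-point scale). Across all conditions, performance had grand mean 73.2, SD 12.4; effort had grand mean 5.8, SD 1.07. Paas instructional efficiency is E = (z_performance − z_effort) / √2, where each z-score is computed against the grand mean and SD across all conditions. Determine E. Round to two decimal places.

z_performance = (69.9 − 73.2) / 12.4 = -3.3000 / 12.4 = -0.2661.
z_effort = (4.52 − 5.8) / 1.07 = -1.2800 / 1.07 = -1.1963.
z_P − z_E = -0.2661 − (-1.1963) = 0.9302.
E = 0.9302 / √2 = 0.9302 / 1.41421 = 0.6578 ≈ 0.66.

0.66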